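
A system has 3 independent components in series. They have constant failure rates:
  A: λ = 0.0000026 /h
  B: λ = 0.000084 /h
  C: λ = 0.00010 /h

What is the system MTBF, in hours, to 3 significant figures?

Series of exponential components: λ_sys = Σ λ_i
λ_sys = 0.0000026 + 0.000084 + 0.00010 = 1.8660e-04 /h
MTBF = 1 / λ_sys = 5360 h

5360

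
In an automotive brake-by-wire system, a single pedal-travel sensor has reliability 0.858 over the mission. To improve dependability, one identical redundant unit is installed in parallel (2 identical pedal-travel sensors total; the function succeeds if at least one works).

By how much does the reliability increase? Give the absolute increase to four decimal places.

0.1218

R_before = 0.858
R_after = 1 − (1 − 0.858)^2 = 0.9798
ΔR = 0.9798 − 0.858 = 0.1218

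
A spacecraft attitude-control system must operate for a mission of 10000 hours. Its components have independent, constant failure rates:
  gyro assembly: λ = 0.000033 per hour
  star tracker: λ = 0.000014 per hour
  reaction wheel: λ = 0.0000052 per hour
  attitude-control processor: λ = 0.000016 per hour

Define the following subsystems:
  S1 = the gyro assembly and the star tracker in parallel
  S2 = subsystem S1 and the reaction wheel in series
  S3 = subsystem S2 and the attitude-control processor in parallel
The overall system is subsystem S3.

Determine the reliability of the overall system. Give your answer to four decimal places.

R(gyro assembly) = exp(−0.000033 × 10000) = 0.718924
R(star tracker) = exp(−0.000014 × 10000) = 0.869358
R(reaction wheel) = exp(−0.0000052 × 10000) = 0.949329
R(attitude-control processor) = exp(−0.000016 × 10000) = 0.852144
Parallel (gyro assembly and star tracker): 1 − (1 − 0.718924)(1 − 0.869358) = 0.963280
Series ([0.963280] and reaction wheel): 0.963280 × 0.949329 = 0.914470
Parallel ([0.914470] and attitude-control processor): 1 − (1 − 0.914470)(1 − 0.852144) = 0.9874

0.9874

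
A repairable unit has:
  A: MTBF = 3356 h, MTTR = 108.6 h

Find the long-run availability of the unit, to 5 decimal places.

0.96865

A(A) = MTBF/(MTBF+MTTR) = 3356/(3356+108.6) = 0.96865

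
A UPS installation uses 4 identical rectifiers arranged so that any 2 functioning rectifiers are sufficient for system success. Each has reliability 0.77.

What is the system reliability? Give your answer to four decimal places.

R = Σ_{i=2}^{4} C(4,i) p^i (1−p)^{4−i} with p = 0.77
C(4,2)·0.77^2·0.23^2 = 0.188186
C(4,3)·0.77^3·0.23^1 = 0.420010
C(4,4)·0.77^4·0.23^0 = 0.351530
Sum = 0.9597

0.9597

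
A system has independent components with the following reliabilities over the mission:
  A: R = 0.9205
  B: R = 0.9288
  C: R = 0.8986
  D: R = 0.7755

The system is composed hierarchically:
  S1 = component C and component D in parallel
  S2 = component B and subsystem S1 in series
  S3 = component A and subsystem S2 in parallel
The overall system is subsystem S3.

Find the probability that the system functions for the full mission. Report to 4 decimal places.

0.9927

Parallel (C and D): 1 − (1 − 0.898600)(1 − 0.775500) = 0.977236
Series (B and [0.977236]): 0.928800 × 0.977236 = 0.907657
Parallel (A and [0.907657]): 1 − (1 − 0.920500)(1 − 0.907657) = 0.9927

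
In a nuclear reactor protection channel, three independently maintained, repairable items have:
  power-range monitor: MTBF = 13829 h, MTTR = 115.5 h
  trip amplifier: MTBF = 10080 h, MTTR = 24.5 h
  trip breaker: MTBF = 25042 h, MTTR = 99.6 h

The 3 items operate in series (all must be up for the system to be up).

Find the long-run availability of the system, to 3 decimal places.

A(power-range monitor) = MTBF/(MTBF+MTTR) = 13829/(13829+115.5) = 0.991717
A(trip amplifier) = MTBF/(MTBF+MTTR) = 10080/(10080+24.5) = 0.997575
A(trip breaker) = MTBF/(MTBF+MTTR) = 25042/(25042+99.6) = 0.996038
Series availability: 0.991717 × 0.997575 × 0.996038 = 0.985

0.985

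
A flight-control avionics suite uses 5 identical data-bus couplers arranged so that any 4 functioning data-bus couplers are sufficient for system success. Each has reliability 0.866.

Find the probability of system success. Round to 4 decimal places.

R = Σ_{i=4}^{5} C(5,i) p^i (1−p)^{5−i} with p = 0.866
C(5,4)·0.866^4·0.134^1 = 0.376831
C(5,5)·0.866^5·0.134^0 = 0.487068
Sum = 0.8639

0.8639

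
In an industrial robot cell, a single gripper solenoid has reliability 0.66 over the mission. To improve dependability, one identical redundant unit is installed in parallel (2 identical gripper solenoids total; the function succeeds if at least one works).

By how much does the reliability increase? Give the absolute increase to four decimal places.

0.2244

R_before = 0.66
R_after = 1 − (1 − 0.66)^2 = 0.8844
ΔR = 0.8844 − 0.66 = 0.2244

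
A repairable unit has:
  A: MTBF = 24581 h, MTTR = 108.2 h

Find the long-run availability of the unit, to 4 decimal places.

A(A) = MTBF/(MTBF+MTTR) = 24581/(24581+108.2) = 0.9956

0.9956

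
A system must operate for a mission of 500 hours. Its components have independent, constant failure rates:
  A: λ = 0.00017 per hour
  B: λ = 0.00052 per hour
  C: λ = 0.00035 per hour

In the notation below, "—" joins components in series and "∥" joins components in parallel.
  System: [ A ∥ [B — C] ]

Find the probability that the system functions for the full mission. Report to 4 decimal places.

R(A) = exp(−0.00017 × 500) = 0.918512
R(B) = exp(−0.00052 × 500) = 0.771052
R(C) = exp(−0.00035 × 500) = 0.839457
Series (B and C): 0.771052 × 0.839457 = 0.647265
Parallel (A and [0.647265]): 1 − (1 − 0.918512)(1 − 0.647265) = 0.9713

0.9713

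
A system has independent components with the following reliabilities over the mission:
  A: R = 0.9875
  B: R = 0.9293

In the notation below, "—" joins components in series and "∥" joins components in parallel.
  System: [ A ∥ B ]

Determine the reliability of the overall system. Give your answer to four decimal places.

Parallel (A and B): 1 − (1 − 0.987500)(1 − 0.929300) = 0.9991

0.9991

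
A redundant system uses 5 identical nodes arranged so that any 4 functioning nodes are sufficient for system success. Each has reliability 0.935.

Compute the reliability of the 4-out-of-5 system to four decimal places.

0.9630

R = Σ_{i=4}^{5} C(5,i) p^i (1−p)^{5−i} with p = 0.935
C(5,4)·0.935^4·0.065^1 = 0.248388
C(5,5)·0.935^5·0.065^0 = 0.714592
Sum = 0.9630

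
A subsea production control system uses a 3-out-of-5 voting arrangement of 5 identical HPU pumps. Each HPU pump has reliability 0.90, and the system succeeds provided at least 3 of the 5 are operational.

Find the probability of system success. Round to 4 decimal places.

R = Σ_{i=3}^{5} C(5,i) p^i (1−p)^{5−i} with p = 0.90
C(5,3)·0.90^3·0.10^2 = 0.072900
C(5,4)·0.90^4·0.10^1 = 0.328050
C(5,5)·0.90^5·0.10^0 = 0.590490
Sum = 0.9914

0.9914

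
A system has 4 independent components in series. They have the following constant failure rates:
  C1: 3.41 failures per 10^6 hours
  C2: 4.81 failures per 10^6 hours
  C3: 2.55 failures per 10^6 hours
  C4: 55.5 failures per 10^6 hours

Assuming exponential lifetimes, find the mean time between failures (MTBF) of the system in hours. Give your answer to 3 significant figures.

Series of exponential components: λ_sys = Σ λ_i
λ_sys = 0.00000341 + 0.00000481 + 0.00000255 + 0.0000555 = 6.6270e-05 /h
MTBF = 1 / λ_sys = 15100 h

15100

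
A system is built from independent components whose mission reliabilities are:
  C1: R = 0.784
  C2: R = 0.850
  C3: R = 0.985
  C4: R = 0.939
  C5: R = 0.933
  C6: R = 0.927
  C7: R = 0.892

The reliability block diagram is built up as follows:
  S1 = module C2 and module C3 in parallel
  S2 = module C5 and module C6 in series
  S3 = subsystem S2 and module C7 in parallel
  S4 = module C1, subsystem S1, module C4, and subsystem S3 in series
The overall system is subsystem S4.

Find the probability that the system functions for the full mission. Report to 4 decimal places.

Parallel (C2 and C3): 1 − (1 − 0.850000)(1 − 0.985000) = 0.997750
Series (C5 and C6): 0.933000 × 0.927000 = 0.864891
Parallel ([0.864891] and C7): 1 − (1 − 0.864891)(1 − 0.892000) = 0.985408
Series (C1, [0.997750], C4, and [0.985408]): 0.784000 × 0.997750 × 0.939000 × 0.985408 = 0.7238

0.7238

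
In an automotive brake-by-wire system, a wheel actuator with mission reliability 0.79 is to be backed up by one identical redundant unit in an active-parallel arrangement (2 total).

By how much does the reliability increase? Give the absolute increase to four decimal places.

R_before = 0.79
R_after = 1 − (1 − 0.79)^2 = 0.9559
ΔR = 0.9559 − 0.79 = 0.1659

0.1659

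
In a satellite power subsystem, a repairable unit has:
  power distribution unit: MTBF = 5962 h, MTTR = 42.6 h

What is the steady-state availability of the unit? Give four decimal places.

A(power distribution unit) = MTBF/(MTBF+MTTR) = 5962/(5962+42.6) = 0.9929

0.9929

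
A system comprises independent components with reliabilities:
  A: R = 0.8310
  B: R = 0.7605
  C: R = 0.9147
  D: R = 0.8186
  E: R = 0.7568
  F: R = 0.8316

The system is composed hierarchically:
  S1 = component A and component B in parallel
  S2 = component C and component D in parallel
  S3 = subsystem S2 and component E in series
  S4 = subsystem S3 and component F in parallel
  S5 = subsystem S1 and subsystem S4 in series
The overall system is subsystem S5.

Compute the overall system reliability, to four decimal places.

0.9183

Parallel (A and B): 1 − (1 − 0.831000)(1 − 0.760500) = 0.959525
Parallel (C and D): 1 − (1 − 0.914700)(1 − 0.818600) = 0.984527
Series ([0.984527] and E): 0.984527 × 0.756800 = 0.745090
Parallel ([0.745090] and F): 1 − (1 − 0.745090)(1 − 0.831600) = 0.957073
Series ([0.959525] and [0.957073]): 0.959525 × 0.957073 = 0.9183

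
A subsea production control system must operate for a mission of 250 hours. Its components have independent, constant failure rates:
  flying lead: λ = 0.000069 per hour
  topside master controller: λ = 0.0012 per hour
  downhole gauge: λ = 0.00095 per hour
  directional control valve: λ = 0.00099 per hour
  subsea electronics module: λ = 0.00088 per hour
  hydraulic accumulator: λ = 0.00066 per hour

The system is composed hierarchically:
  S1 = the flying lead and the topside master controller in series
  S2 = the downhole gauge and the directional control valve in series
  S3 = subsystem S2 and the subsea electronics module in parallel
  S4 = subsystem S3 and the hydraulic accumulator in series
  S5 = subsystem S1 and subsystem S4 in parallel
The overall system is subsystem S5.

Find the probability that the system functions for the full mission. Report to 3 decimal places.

R(flying lead) = exp(−0.000069 × 250) = 0.98290
R(topside master controller) = exp(−0.0012 × 250) = 0.74082
R(downhole gauge) = exp(−0.00095 × 250) = 0.78860
R(directional control valve) = exp(−0.00099 × 250) = 0.78075
R(subsea electronics module) = exp(−0.00088 × 250) = 0.80252
R(hydraulic accumulator) = exp(−0.00066 × 250) = 0.84789
Series (flying lead and topside master controller): 0.98290 × 0.74082 = 0.72815
Series (downhole gauge and directional control valve): 0.78860 × 0.78075 = 0.61570
Parallel ([0.61570] and subsea electronics module): 1 − (1 − 0.61570)(1 − 0.80252) = 0.92411
Series ([0.92411] and hydraulic accumulator): 0.92411 × 0.84789 = 0.78354
Parallel ([0.72815] and [0.78354]): 1 − (1 − 0.72815)(1 − 0.78354) = 0.941

0.941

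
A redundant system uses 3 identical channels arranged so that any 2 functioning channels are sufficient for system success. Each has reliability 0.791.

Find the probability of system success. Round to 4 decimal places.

R = Σ_{i=2}^{3} C(3,i) p^i (1−p)^{3−i} with p = 0.791
C(3,2)·0.791^2·0.209^1 = 0.392302
C(3,3)·0.791^3·0.209^0 = 0.494914
Sum = 0.8872

0.8872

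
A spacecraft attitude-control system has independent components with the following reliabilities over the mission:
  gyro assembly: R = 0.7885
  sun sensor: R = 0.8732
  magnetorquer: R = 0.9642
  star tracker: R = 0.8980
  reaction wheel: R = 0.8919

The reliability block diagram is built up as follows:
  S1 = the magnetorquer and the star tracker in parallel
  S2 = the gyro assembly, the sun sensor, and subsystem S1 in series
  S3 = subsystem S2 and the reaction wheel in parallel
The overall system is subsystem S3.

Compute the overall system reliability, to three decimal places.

0.966

Parallel (magnetorquer and star tracker): 1 − (1 − 0.96420)(1 − 0.89800) = 0.99635
Series (gyro assembly, sun sensor, and [0.99635]): 0.78850 × 0.87320 × 0.99635 = 0.68601
Parallel ([0.68601] and reaction wheel): 1 − (1 − 0.68601)(1 − 0.89190) = 0.966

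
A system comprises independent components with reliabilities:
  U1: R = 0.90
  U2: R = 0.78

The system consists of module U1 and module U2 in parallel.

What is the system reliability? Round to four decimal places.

Parallel (U1 and U2): 1 − (1 − 0.900000)(1 − 0.780000) = 0.9780

0.9780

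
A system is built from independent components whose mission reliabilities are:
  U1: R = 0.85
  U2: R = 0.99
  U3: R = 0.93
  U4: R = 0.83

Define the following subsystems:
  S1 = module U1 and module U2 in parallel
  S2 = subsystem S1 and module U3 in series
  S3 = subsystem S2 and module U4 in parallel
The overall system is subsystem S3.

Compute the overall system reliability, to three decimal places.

0.988

Parallel (U1 and U2): 1 − (1 − 0.85000)(1 − 0.99000) = 0.99850
Series ([0.99850] and U3): 0.99850 × 0.93000 = 0.92861
Parallel ([0.92861] and U4): 1 − (1 − 0.92861)(1 − 0.83000) = 0.988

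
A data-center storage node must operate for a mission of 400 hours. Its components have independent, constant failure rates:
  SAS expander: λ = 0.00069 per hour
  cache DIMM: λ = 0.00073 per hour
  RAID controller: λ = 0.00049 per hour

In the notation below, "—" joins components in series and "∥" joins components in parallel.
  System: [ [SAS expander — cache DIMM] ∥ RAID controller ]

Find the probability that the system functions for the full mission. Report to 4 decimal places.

0.9229

R(SAS expander) = exp(−0.00069 × 400) = 0.758813
R(cache DIMM) = exp(−0.00073 × 400) = 0.746769
R(RAID controller) = exp(−0.00049 × 400) = 0.822012
Series (SAS expander and cache DIMM): 0.758813 × 0.746769 = 0.566658
Parallel ([0.566658] and RAID controller): 1 − (1 − 0.566658)(1 − 0.822012) = 0.9229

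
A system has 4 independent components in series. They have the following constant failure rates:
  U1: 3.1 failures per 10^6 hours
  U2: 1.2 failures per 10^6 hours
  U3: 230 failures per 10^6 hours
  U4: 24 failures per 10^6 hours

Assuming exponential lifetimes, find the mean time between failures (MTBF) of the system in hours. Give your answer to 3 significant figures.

3870

Series of exponential components: λ_sys = Σ λ_i
λ_sys = 0.0000031 + 0.0000012 + 0.00023 + 0.000024 = 2.5830e-04 /h
MTBF = 1 / λ_sys = 3870 h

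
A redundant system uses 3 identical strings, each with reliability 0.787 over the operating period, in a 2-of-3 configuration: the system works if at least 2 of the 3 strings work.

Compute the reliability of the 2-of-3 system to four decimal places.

R = Σ_{i=2}^{3} C(3,i) p^i (1−p)^{3−i} with p = 0.787
C(3,2)·0.787^2·0.213^1 = 0.395777
C(3,3)·0.787^3·0.213^0 = 0.487443
Sum = 0.8832

0.8832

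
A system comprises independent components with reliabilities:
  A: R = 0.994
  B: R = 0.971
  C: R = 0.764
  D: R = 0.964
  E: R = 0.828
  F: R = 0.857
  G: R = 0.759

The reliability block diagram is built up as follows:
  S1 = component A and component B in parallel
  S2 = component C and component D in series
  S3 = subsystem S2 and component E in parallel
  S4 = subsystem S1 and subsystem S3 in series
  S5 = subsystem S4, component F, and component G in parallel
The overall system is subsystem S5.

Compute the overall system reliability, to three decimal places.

Parallel (A and B): 1 − (1 − 0.99400)(1 − 0.97100) = 0.99983
Series (C and D): 0.76400 × 0.96400 = 0.73650
Parallel ([0.73650] and E): 1 − (1 − 0.73650)(1 − 0.82800) = 0.95468
Series ([0.99983] and [0.95468]): 0.99983 × 0.95468 = 0.95452
Parallel ([0.95452], F, and G): 1 − (1 − 0.95452)(1 − 0.85700)(1 − 0.75900) = 0.998

0.998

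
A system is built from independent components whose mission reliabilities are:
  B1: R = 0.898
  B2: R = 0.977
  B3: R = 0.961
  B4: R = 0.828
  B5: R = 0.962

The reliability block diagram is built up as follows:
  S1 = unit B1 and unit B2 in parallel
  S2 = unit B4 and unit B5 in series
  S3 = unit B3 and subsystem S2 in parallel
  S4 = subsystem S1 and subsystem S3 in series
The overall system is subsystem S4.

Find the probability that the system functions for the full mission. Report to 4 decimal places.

Parallel (B1 and B2): 1 − (1 − 0.898000)(1 − 0.977000) = 0.997654
Series (B4 and B5): 0.828000 × 0.962000 = 0.796536
Parallel (B3 and [0.796536]): 1 − (1 − 0.961000)(1 − 0.796536) = 0.992065
Series ([0.997654] and [0.992065]): 0.997654 × 0.992065 = 0.9897

0.9897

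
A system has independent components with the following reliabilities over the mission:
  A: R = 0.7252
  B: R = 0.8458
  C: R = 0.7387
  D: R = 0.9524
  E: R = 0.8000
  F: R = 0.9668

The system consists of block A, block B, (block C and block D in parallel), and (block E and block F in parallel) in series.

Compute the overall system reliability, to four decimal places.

0.6017

Parallel (C and D): 1 − (1 − 0.738700)(1 − 0.952400) = 0.987562
Parallel (E and F): 1 − (1 − 0.800000)(1 − 0.966800) = 0.993360
Series (A, B, [0.987562], and [0.993360]): 0.725200 × 0.845800 × 0.987562 × 0.993360 = 0.6017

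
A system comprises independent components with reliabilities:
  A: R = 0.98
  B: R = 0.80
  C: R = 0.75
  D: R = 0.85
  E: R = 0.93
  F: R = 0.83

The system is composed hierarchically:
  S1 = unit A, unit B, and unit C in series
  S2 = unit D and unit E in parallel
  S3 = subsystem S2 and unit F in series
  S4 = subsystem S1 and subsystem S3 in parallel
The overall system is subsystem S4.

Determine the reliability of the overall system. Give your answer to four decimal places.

Series (A, B, and C): 0.980000 × 0.800000 × 0.750000 = 0.588000
Parallel (D and E): 1 − (1 − 0.850000)(1 − 0.930000) = 0.989500
Series ([0.989500] and F): 0.989500 × 0.830000 = 0.821285
Parallel ([0.588000] and [0.821285]): 1 − (1 − 0.588000)(1 − 0.821285) = 0.9264

0.9264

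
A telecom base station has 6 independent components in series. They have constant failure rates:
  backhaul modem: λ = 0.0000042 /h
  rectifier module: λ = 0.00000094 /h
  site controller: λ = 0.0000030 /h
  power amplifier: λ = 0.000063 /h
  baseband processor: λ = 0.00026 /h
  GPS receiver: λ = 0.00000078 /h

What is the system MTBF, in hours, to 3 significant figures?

Series of exponential components: λ_sys = Σ λ_i
λ_sys = 0.0000042 + 0.00000094 + 0.0000030 + 0.000063 + 0.00026 + 0.00000078 = 3.3192e-04 /h
MTBF = 1 / λ_sys = 3010 h

3010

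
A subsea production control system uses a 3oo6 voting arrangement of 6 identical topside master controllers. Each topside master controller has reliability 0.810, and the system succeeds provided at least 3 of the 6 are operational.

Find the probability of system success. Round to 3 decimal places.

R = Σ_{i=3}^{6} C(6,i) p^i (1−p)^{6−i} with p = 0.810
C(6,3)·0.810^3·0.190^3 = 0.07290
C(6,4)·0.810^4·0.190^2 = 0.23310
C(6,5)·0.810^5·0.190^1 = 0.39749
C(6,6)·0.810^6·0.190^0 = 0.28243
Sum = 0.986

0.986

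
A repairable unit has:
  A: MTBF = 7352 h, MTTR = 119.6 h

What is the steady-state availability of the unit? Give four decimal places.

0.9840

A(A) = MTBF/(MTBF+MTTR) = 7352/(7352+119.6) = 0.9840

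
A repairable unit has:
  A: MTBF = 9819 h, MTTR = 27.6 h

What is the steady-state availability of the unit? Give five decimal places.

0.99720

A(A) = MTBF/(MTBF+MTTR) = 9819/(9819+27.6) = 0.99720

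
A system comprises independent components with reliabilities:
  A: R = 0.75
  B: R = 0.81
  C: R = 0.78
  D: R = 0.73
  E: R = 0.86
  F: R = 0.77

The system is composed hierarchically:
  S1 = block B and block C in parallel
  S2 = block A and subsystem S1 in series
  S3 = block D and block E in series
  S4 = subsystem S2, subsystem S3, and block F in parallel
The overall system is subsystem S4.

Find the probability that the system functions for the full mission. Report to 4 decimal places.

Parallel (B and C): 1 − (1 − 0.810000)(1 − 0.780000) = 0.958200
Series (A and [0.958200]): 0.750000 × 0.958200 = 0.718650
Series (D and E): 0.730000 × 0.860000 = 0.627800
Parallel ([0.718650], [0.627800], and F): 1 − (1 − 0.718650)(1 − 0.627800)(1 − 0.770000) = 0.9759

0.9759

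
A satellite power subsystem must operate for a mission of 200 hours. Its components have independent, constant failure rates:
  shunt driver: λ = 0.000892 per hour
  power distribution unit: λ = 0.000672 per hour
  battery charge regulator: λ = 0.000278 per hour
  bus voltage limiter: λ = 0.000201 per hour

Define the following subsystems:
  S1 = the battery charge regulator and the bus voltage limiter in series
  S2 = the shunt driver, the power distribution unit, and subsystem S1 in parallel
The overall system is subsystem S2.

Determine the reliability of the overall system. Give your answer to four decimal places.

R(shunt driver) = exp(−0.000892 × 200) = 0.836608
R(power distribution unit) = exp(−0.000672 × 200) = 0.874240
R(battery charge regulator) = exp(−0.000278 × 200) = 0.945917
R(bus voltage limiter) = exp(−0.000201 × 200) = 0.960597
Series (battery charge regulator and bus voltage limiter): 0.945917 × 0.960597 = 0.908645
Parallel (shunt driver, power distribution unit, and [0.908645]): 1 − (1 − 0.836608)(1 − 0.874240)(1 − 0.908645) = 0.9981

0.9981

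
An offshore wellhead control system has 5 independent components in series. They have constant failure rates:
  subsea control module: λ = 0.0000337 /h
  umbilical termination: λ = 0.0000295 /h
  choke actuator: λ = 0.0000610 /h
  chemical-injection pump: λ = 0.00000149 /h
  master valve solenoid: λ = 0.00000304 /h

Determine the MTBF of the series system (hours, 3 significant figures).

Series of exponential components: λ_sys = Σ λ_i
λ_sys = 0.0000337 + 0.0000295 + 0.0000610 + 0.00000149 + 0.00000304 = 1.2873e-04 /h
MTBF = 1 / λ_sys = 7770 h

7770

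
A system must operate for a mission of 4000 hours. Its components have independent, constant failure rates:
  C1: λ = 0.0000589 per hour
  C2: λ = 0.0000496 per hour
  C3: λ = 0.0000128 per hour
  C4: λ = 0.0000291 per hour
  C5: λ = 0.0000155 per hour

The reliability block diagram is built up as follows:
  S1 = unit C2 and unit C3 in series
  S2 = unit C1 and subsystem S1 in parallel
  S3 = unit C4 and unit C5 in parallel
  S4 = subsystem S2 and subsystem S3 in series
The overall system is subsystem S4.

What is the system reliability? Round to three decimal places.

0.947

R(C1) = exp(−0.0000589 × 4000) = 0.79010
R(C2) = exp(−0.0000496 × 4000) = 0.82004
R(C3) = exp(−0.0000128 × 4000) = 0.95009
R(C4) = exp(−0.0000291 × 4000) = 0.89012
R(C5) = exp(−0.0000155 × 4000) = 0.93988
Series (C2 and C3): 0.82004 × 0.95009 = 0.77911
Parallel (C1 and [0.77911]): 1 − (1 − 0.79010)(1 − 0.77911) = 0.95364
Parallel (C4 and C5): 1 − (1 − 0.89012)(1 − 0.93988) = 0.99339
Series ([0.95364] and [0.99339]): 0.95364 × 0.99339 = 0.947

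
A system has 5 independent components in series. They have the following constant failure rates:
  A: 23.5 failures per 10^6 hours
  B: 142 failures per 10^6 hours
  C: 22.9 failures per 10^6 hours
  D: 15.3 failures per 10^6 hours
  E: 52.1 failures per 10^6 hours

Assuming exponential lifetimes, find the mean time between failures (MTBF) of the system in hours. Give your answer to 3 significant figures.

3910

Series of exponential components: λ_sys = Σ λ_i
λ_sys = 0.0000235 + 0.000142 + 0.0000229 + 0.0000153 + 0.0000521 = 2.5580e-04 /h
MTBF = 1 / λ_sys = 3910 h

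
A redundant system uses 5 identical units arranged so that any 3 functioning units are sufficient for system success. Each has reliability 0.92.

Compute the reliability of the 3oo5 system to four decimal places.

0.9955

R = Σ_{i=3}^{5} C(5,i) p^i (1−p)^{5−i} with p = 0.92
C(5,3)·0.92^3·0.08^2 = 0.049836
C(5,4)·0.92^4·0.08^1 = 0.286557
C(5,5)·0.92^5·0.08^0 = 0.659082
Sum = 0.9955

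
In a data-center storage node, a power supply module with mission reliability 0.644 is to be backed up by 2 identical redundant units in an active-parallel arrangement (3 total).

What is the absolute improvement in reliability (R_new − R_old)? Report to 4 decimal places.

0.3109

R_before = 0.644
R_after = 1 − (1 − 0.644)^3 = 0.9549
ΔR = 0.9549 − 0.644 = 0.3109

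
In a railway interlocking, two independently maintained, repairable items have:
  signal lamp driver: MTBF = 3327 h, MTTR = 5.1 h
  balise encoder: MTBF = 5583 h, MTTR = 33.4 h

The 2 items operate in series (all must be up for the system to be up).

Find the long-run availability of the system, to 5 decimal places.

0.99253

A(signal lamp driver) = MTBF/(MTBF+MTTR) = 3327/(3327+5.1) = 0.998469
A(balise encoder) = MTBF/(MTBF+MTTR) = 5583/(5583+33.4) = 0.994053
Series availability: 0.998469 × 0.994053 = 0.99253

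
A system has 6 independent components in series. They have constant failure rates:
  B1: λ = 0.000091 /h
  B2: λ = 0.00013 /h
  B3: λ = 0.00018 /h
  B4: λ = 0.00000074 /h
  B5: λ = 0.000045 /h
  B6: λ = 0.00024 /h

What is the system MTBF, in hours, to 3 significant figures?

1460

Series of exponential components: λ_sys = Σ λ_i
λ_sys = 0.000091 + 0.00013 + 0.00018 + 0.00000074 + 0.000045 + 0.00024 = 6.8674e-04 /h
MTBF = 1 / λ_sys = 1460 h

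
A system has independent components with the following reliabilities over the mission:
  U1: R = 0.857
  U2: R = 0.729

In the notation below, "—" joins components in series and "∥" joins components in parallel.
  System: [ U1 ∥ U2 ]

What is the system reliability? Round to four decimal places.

0.9612

Parallel (U1 and U2): 1 − (1 − 0.857000)(1 − 0.729000) = 0.9612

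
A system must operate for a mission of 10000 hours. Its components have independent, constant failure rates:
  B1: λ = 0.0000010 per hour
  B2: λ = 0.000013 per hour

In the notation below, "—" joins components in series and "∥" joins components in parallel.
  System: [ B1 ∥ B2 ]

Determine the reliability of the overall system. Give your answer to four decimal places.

0.9988

R(B1) = exp(−0.0000010 × 10000) = 0.990050
R(B2) = exp(−0.000013 × 10000) = 0.878095
Parallel (B1 and B2): 1 − (1 − 0.990050)(1 − 0.878095) = 0.9988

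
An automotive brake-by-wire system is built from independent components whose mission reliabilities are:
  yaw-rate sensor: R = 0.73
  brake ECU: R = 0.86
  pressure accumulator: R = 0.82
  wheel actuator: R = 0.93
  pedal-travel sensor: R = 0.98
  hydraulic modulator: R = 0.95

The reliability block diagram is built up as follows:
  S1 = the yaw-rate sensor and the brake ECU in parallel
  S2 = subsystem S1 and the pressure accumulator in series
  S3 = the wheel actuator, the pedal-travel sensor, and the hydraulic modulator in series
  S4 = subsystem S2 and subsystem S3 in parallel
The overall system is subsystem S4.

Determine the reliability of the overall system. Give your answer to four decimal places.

Parallel (yaw-rate sensor and brake ECU): 1 − (1 − 0.730000)(1 − 0.860000) = 0.962200
Series ([0.962200] and pressure accumulator): 0.962200 × 0.820000 = 0.789004
Series (wheel actuator, pedal-travel sensor, and hydraulic modulator): 0.930000 × 0.980000 × 0.950000 = 0.865830
Parallel ([0.789004] and [0.865830]): 1 − (1 − 0.789004)(1 − 0.865830) = 0.9717

0.9717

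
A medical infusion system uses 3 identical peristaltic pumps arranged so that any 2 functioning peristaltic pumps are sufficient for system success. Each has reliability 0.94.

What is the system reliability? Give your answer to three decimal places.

R = Σ_{i=2}^{3} C(3,i) p^i (1−p)^{3−i} with p = 0.94
C(3,2)·0.94^2·0.06^1 = 0.15905
C(3,3)·0.94^3·0.06^0 = 0.83058
Sum = 0.990

0.990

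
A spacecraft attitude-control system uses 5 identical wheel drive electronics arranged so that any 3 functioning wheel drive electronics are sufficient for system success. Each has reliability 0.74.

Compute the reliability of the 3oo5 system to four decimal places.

0.8857

R = Σ_{i=3}^{5} C(5,i) p^i (1−p)^{5−i} with p = 0.74
C(5,3)·0.74^3·0.26^2 = 0.273931
C(5,4)·0.74^4·0.26^1 = 0.389825
C(5,5)·0.74^5·0.26^0 = 0.221901
Sum = 0.8857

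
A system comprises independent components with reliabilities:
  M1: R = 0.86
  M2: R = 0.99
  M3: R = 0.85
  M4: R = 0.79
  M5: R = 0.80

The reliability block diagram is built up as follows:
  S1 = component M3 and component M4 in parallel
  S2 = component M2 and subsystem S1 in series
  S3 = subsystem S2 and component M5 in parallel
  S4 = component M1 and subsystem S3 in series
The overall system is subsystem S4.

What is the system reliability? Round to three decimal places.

0.853

Parallel (M3 and M4): 1 − (1 − 0.85000)(1 − 0.79000) = 0.96850
Series (M2 and [0.96850]): 0.99000 × 0.96850 = 0.95882
Parallel ([0.95882] and M5): 1 − (1 − 0.95882)(1 − 0.80000) = 0.99176
Series (M1 and [0.99176]): 0.86000 × 0.99176 = 0.853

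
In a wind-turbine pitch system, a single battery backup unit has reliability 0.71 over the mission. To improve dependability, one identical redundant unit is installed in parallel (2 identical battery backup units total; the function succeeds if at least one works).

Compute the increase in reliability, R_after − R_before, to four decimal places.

0.2059

R_before = 0.71
R_after = 1 − (1 − 0.71)^2 = 0.9159
ΔR = 0.9159 − 0.71 = 0.2059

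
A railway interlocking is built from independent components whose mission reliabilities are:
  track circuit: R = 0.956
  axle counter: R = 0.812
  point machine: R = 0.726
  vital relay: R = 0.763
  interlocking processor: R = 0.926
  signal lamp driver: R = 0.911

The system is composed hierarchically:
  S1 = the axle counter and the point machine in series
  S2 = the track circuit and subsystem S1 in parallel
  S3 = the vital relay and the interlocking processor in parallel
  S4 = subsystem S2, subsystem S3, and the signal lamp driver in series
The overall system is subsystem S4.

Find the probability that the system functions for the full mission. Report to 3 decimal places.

Series (axle counter and point machine): 0.81200 × 0.72600 = 0.58951
Parallel (track circuit and [0.58951]): 1 − (1 − 0.95600)(1 − 0.58951) = 0.98194
Parallel (vital relay and interlocking processor): 1 − (1 − 0.76300)(1 − 0.92600) = 0.98246
Series ([0.98194], [0.98246], and signal lamp driver): 0.98194 × 0.98246 × 0.91100 = 0.879

0.879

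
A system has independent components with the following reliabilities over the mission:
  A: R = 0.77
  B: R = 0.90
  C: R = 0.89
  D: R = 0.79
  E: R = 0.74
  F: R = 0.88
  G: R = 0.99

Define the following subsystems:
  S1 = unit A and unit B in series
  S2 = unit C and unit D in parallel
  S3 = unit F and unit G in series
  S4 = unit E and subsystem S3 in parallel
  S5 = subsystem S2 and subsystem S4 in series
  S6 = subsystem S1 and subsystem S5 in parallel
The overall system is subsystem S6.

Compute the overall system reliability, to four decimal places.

Series (A and B): 0.770000 × 0.900000 = 0.693000
Parallel (C and D): 1 − (1 − 0.890000)(1 − 0.790000) = 0.976900
Series (F and G): 0.880000 × 0.990000 = 0.871200
Parallel (E and [0.871200]): 1 − (1 − 0.740000)(1 − 0.871200) = 0.966512
Series ([0.976900] and [0.966512]): 0.976900 × 0.966512 = 0.944186
Parallel ([0.693000] and [0.944186]): 1 − (1 − 0.693000)(1 − 0.944186) = 0.9829

0.9829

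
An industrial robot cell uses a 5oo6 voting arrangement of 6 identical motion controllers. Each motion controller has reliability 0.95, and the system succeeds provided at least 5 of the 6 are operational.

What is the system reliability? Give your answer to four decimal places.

R = Σ_{i=5}^{6} C(6,i) p^i (1−p)^{6−i} with p = 0.95
C(6,5)·0.95^5·0.05^1 = 0.232134
C(6,6)·0.95^6·0.05^0 = 0.735092
Sum = 0.9672

0.9672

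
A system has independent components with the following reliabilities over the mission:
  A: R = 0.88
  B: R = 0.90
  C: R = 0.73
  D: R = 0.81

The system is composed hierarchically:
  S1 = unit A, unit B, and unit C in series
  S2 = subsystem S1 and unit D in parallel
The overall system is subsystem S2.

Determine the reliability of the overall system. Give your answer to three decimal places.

0.920

Series (A, B, and C): 0.88000 × 0.90000 × 0.73000 = 0.57816
Parallel ([0.57816] and D): 1 − (1 − 0.57816)(1 − 0.81000) = 0.920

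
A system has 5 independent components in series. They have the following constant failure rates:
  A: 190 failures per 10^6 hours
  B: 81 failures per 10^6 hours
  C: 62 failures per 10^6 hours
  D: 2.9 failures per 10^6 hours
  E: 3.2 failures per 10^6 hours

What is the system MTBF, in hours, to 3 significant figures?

2950

Series of exponential components: λ_sys = Σ λ_i
λ_sys = 0.00019 + 0.000081 + 0.000062 + 0.0000029 + 0.0000032 = 3.3910e-04 /h
MTBF = 1 / λ_sys = 2950 h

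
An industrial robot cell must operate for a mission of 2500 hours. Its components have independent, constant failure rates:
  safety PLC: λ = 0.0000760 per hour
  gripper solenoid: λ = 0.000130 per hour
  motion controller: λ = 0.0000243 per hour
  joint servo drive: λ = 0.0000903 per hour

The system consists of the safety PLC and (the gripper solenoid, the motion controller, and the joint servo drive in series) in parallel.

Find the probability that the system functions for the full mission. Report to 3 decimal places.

0.921

R(safety PLC) = exp(−0.0000760 × 2500) = 0.82696
R(gripper solenoid) = exp(−0.000130 × 2500) = 0.72253
R(motion controller) = exp(−0.0000243 × 2500) = 0.94106
R(joint servo drive) = exp(−0.0000903 × 2500) = 0.79792
Series (gripper solenoid, motion controller, and joint servo drive): 0.72253 × 0.94106 × 0.79792 = 0.54254
Parallel (safety PLC and [0.54254]): 1 − (1 − 0.82696)(1 − 0.54254) = 0.921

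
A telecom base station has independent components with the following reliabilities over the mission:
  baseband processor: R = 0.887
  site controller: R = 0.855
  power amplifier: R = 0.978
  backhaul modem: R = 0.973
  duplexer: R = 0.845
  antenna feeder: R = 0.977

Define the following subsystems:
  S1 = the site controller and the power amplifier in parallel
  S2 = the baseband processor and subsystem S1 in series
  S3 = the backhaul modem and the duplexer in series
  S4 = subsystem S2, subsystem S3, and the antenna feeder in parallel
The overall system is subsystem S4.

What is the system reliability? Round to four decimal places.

0.9995

Parallel (site controller and power amplifier): 1 − (1 − 0.855000)(1 − 0.978000) = 0.996810
Series (baseband processor and [0.996810]): 0.887000 × 0.996810 = 0.884170
Series (backhaul modem and duplexer): 0.973000 × 0.845000 = 0.822185
Parallel ([0.884170], [0.822185], and antenna feeder): 1 − (1 − 0.884170)(1 − 0.822185)(1 − 0.977000) = 0.9995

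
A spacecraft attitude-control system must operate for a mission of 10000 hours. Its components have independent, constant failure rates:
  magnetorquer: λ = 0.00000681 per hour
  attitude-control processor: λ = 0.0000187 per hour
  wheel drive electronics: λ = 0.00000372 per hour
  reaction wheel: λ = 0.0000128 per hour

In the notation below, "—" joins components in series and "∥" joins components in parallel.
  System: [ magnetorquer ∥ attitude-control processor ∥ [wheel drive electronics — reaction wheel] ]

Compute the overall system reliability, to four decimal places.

0.9983

R(magnetorquer) = exp(−0.00000681 × 10000) = 0.934167
R(attitude-control processor) = exp(−0.0000187 × 10000) = 0.829444
R(wheel drive electronics) = exp(−0.00000372 × 10000) = 0.963483
R(reaction wheel) = exp(−0.0000128 × 10000) = 0.879853
Series (wheel drive electronics and reaction wheel): 0.963483 × 0.879853 = 0.847723
Parallel (magnetorquer, attitude-control processor, and [0.847723]): 1 − (1 − 0.934167)(1 − 0.829444)(1 − 0.847723) = 0.9983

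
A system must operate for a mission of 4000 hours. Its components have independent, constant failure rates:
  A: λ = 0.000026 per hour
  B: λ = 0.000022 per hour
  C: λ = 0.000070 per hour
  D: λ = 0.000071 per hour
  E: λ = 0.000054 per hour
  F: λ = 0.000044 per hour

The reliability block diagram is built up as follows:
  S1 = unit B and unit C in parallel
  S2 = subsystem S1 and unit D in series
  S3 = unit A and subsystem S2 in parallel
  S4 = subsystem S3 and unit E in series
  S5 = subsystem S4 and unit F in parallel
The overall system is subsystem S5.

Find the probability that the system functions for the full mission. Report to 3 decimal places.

0.965

R(A) = exp(−0.000026 × 4000) = 0.90123
R(B) = exp(−0.000022 × 4000) = 0.91576
R(C) = exp(−0.000070 × 4000) = 0.75578
R(D) = exp(−0.000071 × 4000) = 0.75277
R(E) = exp(−0.000054 × 4000) = 0.80574
R(F) = exp(−0.000044 × 4000) = 0.83862
Parallel (B and C): 1 − (1 − 0.91576)(1 − 0.75578) = 0.97943
Series ([0.97943] and D): 0.97943 × 0.75277 = 0.73729
Parallel (A and [0.73729]): 1 − (1 − 0.90123)(1 − 0.73729) = 0.97405
Series ([0.97405] and E): 0.97405 × 0.80574 = 0.78483
Parallel ([0.78483] and F): 1 − (1 − 0.78483)(1 − 0.83862) = 0.965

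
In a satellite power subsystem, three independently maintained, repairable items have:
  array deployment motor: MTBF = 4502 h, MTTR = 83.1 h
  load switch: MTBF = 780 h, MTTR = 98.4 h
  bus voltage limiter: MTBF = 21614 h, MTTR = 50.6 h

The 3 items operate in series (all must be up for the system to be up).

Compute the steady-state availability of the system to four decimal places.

A(array deployment motor) = MTBF/(MTBF+MTTR) = 4502/(4502+83.1) = 0.981876
A(load switch) = MTBF/(MTBF+MTTR) = 780/(780+98.4) = 0.887978
A(bus voltage limiter) = MTBF/(MTBF+MTTR) = 21614/(21614+50.6) = 0.997664
Series availability: 0.981876 × 0.887978 × 0.997664 = 0.8698

0.8698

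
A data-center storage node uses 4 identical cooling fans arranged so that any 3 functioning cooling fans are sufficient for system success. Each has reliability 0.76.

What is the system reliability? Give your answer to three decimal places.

0.755

R = Σ_{i=3}^{4} C(4,i) p^i (1−p)^{4−i} with p = 0.76
C(4,3)·0.76^3·0.24^1 = 0.42142
C(4,4)·0.76^4·0.24^0 = 0.33362
Sum = 0.755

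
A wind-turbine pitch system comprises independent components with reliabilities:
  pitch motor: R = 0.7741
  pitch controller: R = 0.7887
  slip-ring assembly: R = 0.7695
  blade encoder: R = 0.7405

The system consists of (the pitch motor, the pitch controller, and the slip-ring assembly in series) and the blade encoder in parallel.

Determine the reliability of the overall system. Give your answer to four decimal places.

0.8624

Series (pitch motor, pitch controller, and slip-ring assembly): 0.774100 × 0.788700 × 0.769500 = 0.469805
Parallel ([0.469805] and blade encoder): 1 − (1 − 0.469805)(1 − 0.740500) = 0.8624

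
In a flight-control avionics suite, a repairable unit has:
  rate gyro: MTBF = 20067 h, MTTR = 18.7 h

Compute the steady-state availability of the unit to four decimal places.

0.9991

A(rate gyro) = MTBF/(MTBF+MTTR) = 20067/(20067+18.7) = 0.9991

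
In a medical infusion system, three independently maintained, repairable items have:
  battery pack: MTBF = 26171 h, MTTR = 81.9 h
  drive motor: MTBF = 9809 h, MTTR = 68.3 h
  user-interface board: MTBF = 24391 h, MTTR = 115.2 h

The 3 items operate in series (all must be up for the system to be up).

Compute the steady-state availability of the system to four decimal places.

A(battery pack) = MTBF/(MTBF+MTTR) = 26171/(26171+81.9) = 0.996880
A(drive motor) = MTBF/(MTBF+MTTR) = 9809/(9809+68.3) = 0.993085
A(user-interface board) = MTBF/(MTBF+MTTR) = 24391/(24391+115.2) = 0.995299
Series availability: 0.996880 × 0.993085 × 0.995299 = 0.9853

0.9853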